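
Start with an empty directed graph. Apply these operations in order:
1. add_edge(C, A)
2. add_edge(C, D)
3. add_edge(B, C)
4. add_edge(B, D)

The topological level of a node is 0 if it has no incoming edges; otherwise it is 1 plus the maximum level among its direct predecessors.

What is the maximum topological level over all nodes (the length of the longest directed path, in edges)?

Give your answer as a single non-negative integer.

Answer: 2

Derivation:
Op 1: add_edge(C, A). Edges now: 1
Op 2: add_edge(C, D). Edges now: 2
Op 3: add_edge(B, C). Edges now: 3
Op 4: add_edge(B, D). Edges now: 4
Compute levels (Kahn BFS):
  sources (in-degree 0): B
  process B: level=0
    B->C: in-degree(C)=0, level(C)=1, enqueue
    B->D: in-degree(D)=1, level(D)>=1
  process C: level=1
    C->A: in-degree(A)=0, level(A)=2, enqueue
    C->D: in-degree(D)=0, level(D)=2, enqueue
  process A: level=2
  process D: level=2
All levels: A:2, B:0, C:1, D:2
max level = 2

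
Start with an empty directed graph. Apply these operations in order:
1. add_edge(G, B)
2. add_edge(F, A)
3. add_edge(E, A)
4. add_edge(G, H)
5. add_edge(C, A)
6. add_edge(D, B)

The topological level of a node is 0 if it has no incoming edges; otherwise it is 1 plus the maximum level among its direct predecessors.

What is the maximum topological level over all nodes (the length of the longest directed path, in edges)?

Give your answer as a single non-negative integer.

Answer: 1

Derivation:
Op 1: add_edge(G, B). Edges now: 1
Op 2: add_edge(F, A). Edges now: 2
Op 3: add_edge(E, A). Edges now: 3
Op 4: add_edge(G, H). Edges now: 4
Op 5: add_edge(C, A). Edges now: 5
Op 6: add_edge(D, B). Edges now: 6
Compute levels (Kahn BFS):
  sources (in-degree 0): C, D, E, F, G
  process C: level=0
    C->A: in-degree(A)=2, level(A)>=1
  process D: level=0
    D->B: in-degree(B)=1, level(B)>=1
  process E: level=0
    E->A: in-degree(A)=1, level(A)>=1
  process F: level=0
    F->A: in-degree(A)=0, level(A)=1, enqueue
  process G: level=0
    G->B: in-degree(B)=0, level(B)=1, enqueue
    G->H: in-degree(H)=0, level(H)=1, enqueue
  process A: level=1
  process B: level=1
  process H: level=1
All levels: A:1, B:1, C:0, D:0, E:0, F:0, G:0, H:1
max level = 1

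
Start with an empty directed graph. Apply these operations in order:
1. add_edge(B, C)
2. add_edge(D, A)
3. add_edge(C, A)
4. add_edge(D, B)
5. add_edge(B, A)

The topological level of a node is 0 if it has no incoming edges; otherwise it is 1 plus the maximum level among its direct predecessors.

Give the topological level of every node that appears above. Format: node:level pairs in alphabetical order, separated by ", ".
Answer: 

Op 1: add_edge(B, C). Edges now: 1
Op 2: add_edge(D, A). Edges now: 2
Op 3: add_edge(C, A). Edges now: 3
Op 4: add_edge(D, B). Edges now: 4
Op 5: add_edge(B, A). Edges now: 5
Compute levels (Kahn BFS):
  sources (in-degree 0): D
  process D: level=0
    D->A: in-degree(A)=2, level(A)>=1
    D->B: in-degree(B)=0, level(B)=1, enqueue
  process B: level=1
    B->A: in-degree(A)=1, level(A)>=2
    B->C: in-degree(C)=0, level(C)=2, enqueue
  process C: level=2
    C->A: in-degree(A)=0, level(A)=3, enqueue
  process A: level=3
All levels: A:3, B:1, C:2, D:0

Answer: A:3, B:1, C:2, D:0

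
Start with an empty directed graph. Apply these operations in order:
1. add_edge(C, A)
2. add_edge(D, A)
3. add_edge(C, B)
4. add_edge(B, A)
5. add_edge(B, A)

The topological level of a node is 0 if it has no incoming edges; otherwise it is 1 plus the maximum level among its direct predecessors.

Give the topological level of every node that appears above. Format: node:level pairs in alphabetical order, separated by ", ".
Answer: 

Answer: A:2, B:1, C:0, D:0

Derivation:
Op 1: add_edge(C, A). Edges now: 1
Op 2: add_edge(D, A). Edges now: 2
Op 3: add_edge(C, B). Edges now: 3
Op 4: add_edge(B, A). Edges now: 4
Op 5: add_edge(B, A) (duplicate, no change). Edges now: 4
Compute levels (Kahn BFS):
  sources (in-degree 0): C, D
  process C: level=0
    C->A: in-degree(A)=2, level(A)>=1
    C->B: in-degree(B)=0, level(B)=1, enqueue
  process D: level=0
    D->A: in-degree(A)=1, level(A)>=1
  process B: level=1
    B->A: in-degree(A)=0, level(A)=2, enqueue
  process A: level=2
All levels: A:2, B:1, C:0, D:0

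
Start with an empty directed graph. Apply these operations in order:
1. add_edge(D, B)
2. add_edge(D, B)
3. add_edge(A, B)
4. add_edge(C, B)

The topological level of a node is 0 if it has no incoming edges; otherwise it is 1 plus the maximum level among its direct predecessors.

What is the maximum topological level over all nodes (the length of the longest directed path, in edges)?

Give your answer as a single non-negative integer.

Op 1: add_edge(D, B). Edges now: 1
Op 2: add_edge(D, B) (duplicate, no change). Edges now: 1
Op 3: add_edge(A, B). Edges now: 2
Op 4: add_edge(C, B). Edges now: 3
Compute levels (Kahn BFS):
  sources (in-degree 0): A, C, D
  process A: level=0
    A->B: in-degree(B)=2, level(B)>=1
  process C: level=0
    C->B: in-degree(B)=1, level(B)>=1
  process D: level=0
    D->B: in-degree(B)=0, level(B)=1, enqueue
  process B: level=1
All levels: A:0, B:1, C:0, D:0
max level = 1

Answer: 1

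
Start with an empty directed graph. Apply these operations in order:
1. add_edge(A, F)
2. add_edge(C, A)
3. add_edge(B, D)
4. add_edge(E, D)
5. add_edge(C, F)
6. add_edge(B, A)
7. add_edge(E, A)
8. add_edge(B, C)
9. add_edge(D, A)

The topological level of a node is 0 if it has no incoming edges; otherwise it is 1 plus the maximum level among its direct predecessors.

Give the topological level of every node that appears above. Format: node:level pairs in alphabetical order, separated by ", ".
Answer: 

Op 1: add_edge(A, F). Edges now: 1
Op 2: add_edge(C, A). Edges now: 2
Op 3: add_edge(B, D). Edges now: 3
Op 4: add_edge(E, D). Edges now: 4
Op 5: add_edge(C, F). Edges now: 5
Op 6: add_edge(B, A). Edges now: 6
Op 7: add_edge(E, A). Edges now: 7
Op 8: add_edge(B, C). Edges now: 8
Op 9: add_edge(D, A). Edges now: 9
Compute levels (Kahn BFS):
  sources (in-degree 0): B, E
  process B: level=0
    B->A: in-degree(A)=3, level(A)>=1
    B->C: in-degree(C)=0, level(C)=1, enqueue
    B->D: in-degree(D)=1, level(D)>=1
  process E: level=0
    E->A: in-degree(A)=2, level(A)>=1
    E->D: in-degree(D)=0, level(D)=1, enqueue
  process C: level=1
    C->A: in-degree(A)=1, level(A)>=2
    C->F: in-degree(F)=1, level(F)>=2
  process D: level=1
    D->A: in-degree(A)=0, level(A)=2, enqueue
  process A: level=2
    A->F: in-degree(F)=0, level(F)=3, enqueue
  process F: level=3
All levels: A:2, B:0, C:1, D:1, E:0, F:3

Answer: A:2, B:0, C:1, D:1, E:0, F:3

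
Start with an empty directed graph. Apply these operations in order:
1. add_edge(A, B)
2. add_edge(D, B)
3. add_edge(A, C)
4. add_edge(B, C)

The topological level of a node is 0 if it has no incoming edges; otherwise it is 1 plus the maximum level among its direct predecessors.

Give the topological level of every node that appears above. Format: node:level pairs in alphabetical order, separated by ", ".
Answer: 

Op 1: add_edge(A, B). Edges now: 1
Op 2: add_edge(D, B). Edges now: 2
Op 3: add_edge(A, C). Edges now: 3
Op 4: add_edge(B, C). Edges now: 4
Compute levels (Kahn BFS):
  sources (in-degree 0): A, D
  process A: level=0
    A->B: in-degree(B)=1, level(B)>=1
    A->C: in-degree(C)=1, level(C)>=1
  process D: level=0
    D->B: in-degree(B)=0, level(B)=1, enqueue
  process B: level=1
    B->C: in-degree(C)=0, level(C)=2, enqueue
  process C: level=2
All levels: A:0, B:1, C:2, D:0

Answer: A:0, B:1, C:2, D:0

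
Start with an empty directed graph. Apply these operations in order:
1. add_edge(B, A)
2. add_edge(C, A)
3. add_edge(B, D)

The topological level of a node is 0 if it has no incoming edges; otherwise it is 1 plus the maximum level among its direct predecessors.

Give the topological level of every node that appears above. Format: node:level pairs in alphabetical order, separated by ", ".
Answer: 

Answer: A:1, B:0, C:0, D:1

Derivation:
Op 1: add_edge(B, A). Edges now: 1
Op 2: add_edge(C, A). Edges now: 2
Op 3: add_edge(B, D). Edges now: 3
Compute levels (Kahn BFS):
  sources (in-degree 0): B, C
  process B: level=0
    B->A: in-degree(A)=1, level(A)>=1
    B->D: in-degree(D)=0, level(D)=1, enqueue
  process C: level=0
    C->A: in-degree(A)=0, level(A)=1, enqueue
  process D: level=1
  process A: level=1
All levels: A:1, B:0, C:0, D:1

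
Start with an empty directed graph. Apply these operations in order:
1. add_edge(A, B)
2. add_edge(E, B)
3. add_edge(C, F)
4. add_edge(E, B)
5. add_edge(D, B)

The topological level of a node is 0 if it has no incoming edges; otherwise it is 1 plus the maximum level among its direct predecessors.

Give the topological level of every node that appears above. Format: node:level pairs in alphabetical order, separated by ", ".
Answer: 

Op 1: add_edge(A, B). Edges now: 1
Op 2: add_edge(E, B). Edges now: 2
Op 3: add_edge(C, F). Edges now: 3
Op 4: add_edge(E, B) (duplicate, no change). Edges now: 3
Op 5: add_edge(D, B). Edges now: 4
Compute levels (Kahn BFS):
  sources (in-degree 0): A, C, D, E
  process A: level=0
    A->B: in-degree(B)=2, level(B)>=1
  process C: level=0
    C->F: in-degree(F)=0, level(F)=1, enqueue
  process D: level=0
    D->B: in-degree(B)=1, level(B)>=1
  process E: level=0
    E->B: in-degree(B)=0, level(B)=1, enqueue
  process F: level=1
  process B: level=1
All levels: A:0, B:1, C:0, D:0, E:0, F:1

Answer: A:0, B:1, C:0, D:0, E:0, F:1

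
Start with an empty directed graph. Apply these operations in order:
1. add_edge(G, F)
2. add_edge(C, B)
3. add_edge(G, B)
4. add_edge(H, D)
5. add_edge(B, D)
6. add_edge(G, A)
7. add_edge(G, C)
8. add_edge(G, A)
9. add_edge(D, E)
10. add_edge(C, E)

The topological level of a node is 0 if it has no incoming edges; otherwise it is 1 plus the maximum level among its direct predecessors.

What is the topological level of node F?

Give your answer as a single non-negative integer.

Answer: 1

Derivation:
Op 1: add_edge(G, F). Edges now: 1
Op 2: add_edge(C, B). Edges now: 2
Op 3: add_edge(G, B). Edges now: 3
Op 4: add_edge(H, D). Edges now: 4
Op 5: add_edge(B, D). Edges now: 5
Op 6: add_edge(G, A). Edges now: 6
Op 7: add_edge(G, C). Edges now: 7
Op 8: add_edge(G, A) (duplicate, no change). Edges now: 7
Op 9: add_edge(D, E). Edges now: 8
Op 10: add_edge(C, E). Edges now: 9
Compute levels (Kahn BFS):
  sources (in-degree 0): G, H
  process G: level=0
    G->A: in-degree(A)=0, level(A)=1, enqueue
    G->B: in-degree(B)=1, level(B)>=1
    G->C: in-degree(C)=0, level(C)=1, enqueue
    G->F: in-degree(F)=0, level(F)=1, enqueue
  process H: level=0
    H->D: in-degree(D)=1, level(D)>=1
  process A: level=1
  process C: level=1
    C->B: in-degree(B)=0, level(B)=2, enqueue
    C->E: in-degree(E)=1, level(E)>=2
  process F: level=1
  process B: level=2
    B->D: in-degree(D)=0, level(D)=3, enqueue
  process D: level=3
    D->E: in-degree(E)=0, level(E)=4, enqueue
  process E: level=4
All levels: A:1, B:2, C:1, D:3, E:4, F:1, G:0, H:0
level(F) = 1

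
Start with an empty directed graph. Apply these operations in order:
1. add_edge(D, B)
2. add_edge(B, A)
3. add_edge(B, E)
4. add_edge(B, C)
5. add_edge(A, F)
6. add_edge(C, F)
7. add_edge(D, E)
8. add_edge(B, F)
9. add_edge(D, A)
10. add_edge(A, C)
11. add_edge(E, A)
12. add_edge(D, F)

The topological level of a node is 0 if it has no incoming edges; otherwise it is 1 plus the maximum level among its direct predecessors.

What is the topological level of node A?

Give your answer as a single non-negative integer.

Answer: 3

Derivation:
Op 1: add_edge(D, B). Edges now: 1
Op 2: add_edge(B, A). Edges now: 2
Op 3: add_edge(B, E). Edges now: 3
Op 4: add_edge(B, C). Edges now: 4
Op 5: add_edge(A, F). Edges now: 5
Op 6: add_edge(C, F). Edges now: 6
Op 7: add_edge(D, E). Edges now: 7
Op 8: add_edge(B, F). Edges now: 8
Op 9: add_edge(D, A). Edges now: 9
Op 10: add_edge(A, C). Edges now: 10
Op 11: add_edge(E, A). Edges now: 11
Op 12: add_edge(D, F). Edges now: 12
Compute levels (Kahn BFS):
  sources (in-degree 0): D
  process D: level=0
    D->A: in-degree(A)=2, level(A)>=1
    D->B: in-degree(B)=0, level(B)=1, enqueue
    D->E: in-degree(E)=1, level(E)>=1
    D->F: in-degree(F)=3, level(F)>=1
  process B: level=1
    B->A: in-degree(A)=1, level(A)>=2
    B->C: in-degree(C)=1, level(C)>=2
    B->E: in-degree(E)=0, level(E)=2, enqueue
    B->F: in-degree(F)=2, level(F)>=2
  process E: level=2
    E->A: in-degree(A)=0, level(A)=3, enqueue
  process A: level=3
    A->C: in-degree(C)=0, level(C)=4, enqueue
    A->F: in-degree(F)=1, level(F)>=4
  process C: level=4
    C->F: in-degree(F)=0, level(F)=5, enqueue
  process F: level=5
All levels: A:3, B:1, C:4, D:0, E:2, F:5
level(A) = 3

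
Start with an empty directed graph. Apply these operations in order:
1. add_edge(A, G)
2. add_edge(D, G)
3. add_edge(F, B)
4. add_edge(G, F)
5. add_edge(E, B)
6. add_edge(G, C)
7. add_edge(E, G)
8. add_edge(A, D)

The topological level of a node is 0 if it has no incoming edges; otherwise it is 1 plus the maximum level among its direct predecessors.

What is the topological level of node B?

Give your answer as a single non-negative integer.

Op 1: add_edge(A, G). Edges now: 1
Op 2: add_edge(D, G). Edges now: 2
Op 3: add_edge(F, B). Edges now: 3
Op 4: add_edge(G, F). Edges now: 4
Op 5: add_edge(E, B). Edges now: 5
Op 6: add_edge(G, C). Edges now: 6
Op 7: add_edge(E, G). Edges now: 7
Op 8: add_edge(A, D). Edges now: 8
Compute levels (Kahn BFS):
  sources (in-degree 0): A, E
  process A: level=0
    A->D: in-degree(D)=0, level(D)=1, enqueue
    A->G: in-degree(G)=2, level(G)>=1
  process E: level=0
    E->B: in-degree(B)=1, level(B)>=1
    E->G: in-degree(G)=1, level(G)>=1
  process D: level=1
    D->G: in-degree(G)=0, level(G)=2, enqueue
  process G: level=2
    G->C: in-degree(C)=0, level(C)=3, enqueue
    G->F: in-degree(F)=0, level(F)=3, enqueue
  process C: level=3
  process F: level=3
    F->B: in-degree(B)=0, level(B)=4, enqueue
  process B: level=4
All levels: A:0, B:4, C:3, D:1, E:0, F:3, G:2
level(B) = 4

Answer: 4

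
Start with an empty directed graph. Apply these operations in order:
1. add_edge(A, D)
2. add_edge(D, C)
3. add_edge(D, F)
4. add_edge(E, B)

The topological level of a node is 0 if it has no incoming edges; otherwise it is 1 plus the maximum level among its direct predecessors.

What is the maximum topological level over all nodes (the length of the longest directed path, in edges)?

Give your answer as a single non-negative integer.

Answer: 2

Derivation:
Op 1: add_edge(A, D). Edges now: 1
Op 2: add_edge(D, C). Edges now: 2
Op 3: add_edge(D, F). Edges now: 3
Op 4: add_edge(E, B). Edges now: 4
Compute levels (Kahn BFS):
  sources (in-degree 0): A, E
  process A: level=0
    A->D: in-degree(D)=0, level(D)=1, enqueue
  process E: level=0
    E->B: in-degree(B)=0, level(B)=1, enqueue
  process D: level=1
    D->C: in-degree(C)=0, level(C)=2, enqueue
    D->F: in-degree(F)=0, level(F)=2, enqueue
  process B: level=1
  process C: level=2
  process F: level=2
All levels: A:0, B:1, C:2, D:1, E:0, F:2
max level = 2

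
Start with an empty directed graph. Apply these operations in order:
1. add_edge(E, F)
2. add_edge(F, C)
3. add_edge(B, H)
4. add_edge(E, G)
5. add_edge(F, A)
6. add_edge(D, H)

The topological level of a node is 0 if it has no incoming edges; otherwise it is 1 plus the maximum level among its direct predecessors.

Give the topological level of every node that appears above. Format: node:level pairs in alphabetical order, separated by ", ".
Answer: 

Op 1: add_edge(E, F). Edges now: 1
Op 2: add_edge(F, C). Edges now: 2
Op 3: add_edge(B, H). Edges now: 3
Op 4: add_edge(E, G). Edges now: 4
Op 5: add_edge(F, A). Edges now: 5
Op 6: add_edge(D, H). Edges now: 6
Compute levels (Kahn BFS):
  sources (in-degree 0): B, D, E
  process B: level=0
    B->H: in-degree(H)=1, level(H)>=1
  process D: level=0
    D->H: in-degree(H)=0, level(H)=1, enqueue
  process E: level=0
    E->F: in-degree(F)=0, level(F)=1, enqueue
    E->G: in-degree(G)=0, level(G)=1, enqueue
  process H: level=1
  process F: level=1
    F->A: in-degree(A)=0, level(A)=2, enqueue
    F->C: in-degree(C)=0, level(C)=2, enqueue
  process G: level=1
  process A: level=2
  process C: level=2
All levels: A:2, B:0, C:2, D:0, E:0, F:1, G:1, H:1

Answer: A:2, B:0, C:2, D:0, E:0, F:1, G:1, H:1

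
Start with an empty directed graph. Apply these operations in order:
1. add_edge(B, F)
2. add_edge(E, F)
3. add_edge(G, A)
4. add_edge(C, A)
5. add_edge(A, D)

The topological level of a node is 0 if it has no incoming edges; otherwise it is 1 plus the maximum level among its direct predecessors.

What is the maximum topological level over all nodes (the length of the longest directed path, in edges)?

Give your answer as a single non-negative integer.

Op 1: add_edge(B, F). Edges now: 1
Op 2: add_edge(E, F). Edges now: 2
Op 3: add_edge(G, A). Edges now: 3
Op 4: add_edge(C, A). Edges now: 4
Op 5: add_edge(A, D). Edges now: 5
Compute levels (Kahn BFS):
  sources (in-degree 0): B, C, E, G
  process B: level=0
    B->F: in-degree(F)=1, level(F)>=1
  process C: level=0
    C->A: in-degree(A)=1, level(A)>=1
  process E: level=0
    E->F: in-degree(F)=0, level(F)=1, enqueue
  process G: level=0
    G->A: in-degree(A)=0, level(A)=1, enqueue
  process F: level=1
  process A: level=1
    A->D: in-degree(D)=0, level(D)=2, enqueue
  process D: level=2
All levels: A:1, B:0, C:0, D:2, E:0, F:1, G:0
max level = 2

Answer: 2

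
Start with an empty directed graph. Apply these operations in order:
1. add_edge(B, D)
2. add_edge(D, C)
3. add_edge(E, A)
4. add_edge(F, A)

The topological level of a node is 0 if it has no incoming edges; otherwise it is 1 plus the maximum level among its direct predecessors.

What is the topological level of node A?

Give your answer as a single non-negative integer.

Answer: 1

Derivation:
Op 1: add_edge(B, D). Edges now: 1
Op 2: add_edge(D, C). Edges now: 2
Op 3: add_edge(E, A). Edges now: 3
Op 4: add_edge(F, A). Edges now: 4
Compute levels (Kahn BFS):
  sources (in-degree 0): B, E, F
  process B: level=0
    B->D: in-degree(D)=0, level(D)=1, enqueue
  process E: level=0
    E->A: in-degree(A)=1, level(A)>=1
  process F: level=0
    F->A: in-degree(A)=0, level(A)=1, enqueue
  process D: level=1
    D->C: in-degree(C)=0, level(C)=2, enqueue
  process A: level=1
  process C: level=2
All levels: A:1, B:0, C:2, D:1, E:0, F:0
level(A) = 1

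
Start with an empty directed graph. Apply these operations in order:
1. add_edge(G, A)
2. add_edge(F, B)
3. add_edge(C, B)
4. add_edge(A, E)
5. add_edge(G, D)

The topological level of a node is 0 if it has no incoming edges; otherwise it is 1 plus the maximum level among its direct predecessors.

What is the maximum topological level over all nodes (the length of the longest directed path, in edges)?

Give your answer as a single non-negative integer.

Op 1: add_edge(G, A). Edges now: 1
Op 2: add_edge(F, B). Edges now: 2
Op 3: add_edge(C, B). Edges now: 3
Op 4: add_edge(A, E). Edges now: 4
Op 5: add_edge(G, D). Edges now: 5
Compute levels (Kahn BFS):
  sources (in-degree 0): C, F, G
  process C: level=0
    C->B: in-degree(B)=1, level(B)>=1
  process F: level=0
    F->B: in-degree(B)=0, level(B)=1, enqueue
  process G: level=0
    G->A: in-degree(A)=0, level(A)=1, enqueue
    G->D: in-degree(D)=0, level(D)=1, enqueue
  process B: level=1
  process A: level=1
    A->E: in-degree(E)=0, level(E)=2, enqueue
  process D: level=1
  process E: level=2
All levels: A:1, B:1, C:0, D:1, E:2, F:0, G:0
max level = 2

Answer: 2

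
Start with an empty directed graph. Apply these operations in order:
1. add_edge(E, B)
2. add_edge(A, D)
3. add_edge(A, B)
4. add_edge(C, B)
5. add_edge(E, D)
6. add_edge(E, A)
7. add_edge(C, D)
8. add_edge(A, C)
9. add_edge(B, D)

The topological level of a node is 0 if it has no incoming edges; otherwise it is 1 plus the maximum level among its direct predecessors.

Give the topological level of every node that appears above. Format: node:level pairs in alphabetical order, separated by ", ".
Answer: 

Op 1: add_edge(E, B). Edges now: 1
Op 2: add_edge(A, D). Edges now: 2
Op 3: add_edge(A, B). Edges now: 3
Op 4: add_edge(C, B). Edges now: 4
Op 5: add_edge(E, D). Edges now: 5
Op 6: add_edge(E, A). Edges now: 6
Op 7: add_edge(C, D). Edges now: 7
Op 8: add_edge(A, C). Edges now: 8
Op 9: add_edge(B, D). Edges now: 9
Compute levels (Kahn BFS):
  sources (in-degree 0): E
  process E: level=0
    E->A: in-degree(A)=0, level(A)=1, enqueue
    E->B: in-degree(B)=2, level(B)>=1
    E->D: in-degree(D)=3, level(D)>=1
  process A: level=1
    A->B: in-degree(B)=1, level(B)>=2
    A->C: in-degree(C)=0, level(C)=2, enqueue
    A->D: in-degree(D)=2, level(D)>=2
  process C: level=2
    C->B: in-degree(B)=0, level(B)=3, enqueue
    C->D: in-degree(D)=1, level(D)>=3
  process B: level=3
    B->D: in-degree(D)=0, level(D)=4, enqueue
  process D: level=4
All levels: A:1, B:3, C:2, D:4, E:0

Answer: A:1, B:3, C:2, D:4, E:0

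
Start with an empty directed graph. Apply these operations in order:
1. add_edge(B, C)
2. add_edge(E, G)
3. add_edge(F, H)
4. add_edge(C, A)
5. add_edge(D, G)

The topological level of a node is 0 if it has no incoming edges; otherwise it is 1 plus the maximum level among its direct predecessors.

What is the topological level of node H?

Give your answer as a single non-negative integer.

Op 1: add_edge(B, C). Edges now: 1
Op 2: add_edge(E, G). Edges now: 2
Op 3: add_edge(F, H). Edges now: 3
Op 4: add_edge(C, A). Edges now: 4
Op 5: add_edge(D, G). Edges now: 5
Compute levels (Kahn BFS):
  sources (in-degree 0): B, D, E, F
  process B: level=0
    B->C: in-degree(C)=0, level(C)=1, enqueue
  process D: level=0
    D->G: in-degree(G)=1, level(G)>=1
  process E: level=0
    E->G: in-degree(G)=0, level(G)=1, enqueue
  process F: level=0
    F->H: in-degree(H)=0, level(H)=1, enqueue
  process C: level=1
    C->A: in-degree(A)=0, level(A)=2, enqueue
  process G: level=1
  process H: level=1
  process A: level=2
All levels: A:2, B:0, C:1, D:0, E:0, F:0, G:1, H:1
level(H) = 1

Answer: 1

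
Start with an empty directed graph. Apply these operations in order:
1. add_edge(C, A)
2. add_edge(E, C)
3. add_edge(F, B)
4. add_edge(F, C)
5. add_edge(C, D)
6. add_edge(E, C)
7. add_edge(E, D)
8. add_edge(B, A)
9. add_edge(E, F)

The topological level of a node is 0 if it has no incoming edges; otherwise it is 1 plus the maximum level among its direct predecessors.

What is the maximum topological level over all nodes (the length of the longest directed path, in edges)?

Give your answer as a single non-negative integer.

Op 1: add_edge(C, A). Edges now: 1
Op 2: add_edge(E, C). Edges now: 2
Op 3: add_edge(F, B). Edges now: 3
Op 4: add_edge(F, C). Edges now: 4
Op 5: add_edge(C, D). Edges now: 5
Op 6: add_edge(E, C) (duplicate, no change). Edges now: 5
Op 7: add_edge(E, D). Edges now: 6
Op 8: add_edge(B, A). Edges now: 7
Op 9: add_edge(E, F). Edges now: 8
Compute levels (Kahn BFS):
  sources (in-degree 0): E
  process E: level=0
    E->C: in-degree(C)=1, level(C)>=1
    E->D: in-degree(D)=1, level(D)>=1
    E->F: in-degree(F)=0, level(F)=1, enqueue
  process F: level=1
    F->B: in-degree(B)=0, level(B)=2, enqueue
    F->C: in-degree(C)=0, level(C)=2, enqueue
  process B: level=2
    B->A: in-degree(A)=1, level(A)>=3
  process C: level=2
    C->A: in-degree(A)=0, level(A)=3, enqueue
    C->D: in-degree(D)=0, level(D)=3, enqueue
  process A: level=3
  process D: level=3
All levels: A:3, B:2, C:2, D:3, E:0, F:1
max level = 3

Answer: 3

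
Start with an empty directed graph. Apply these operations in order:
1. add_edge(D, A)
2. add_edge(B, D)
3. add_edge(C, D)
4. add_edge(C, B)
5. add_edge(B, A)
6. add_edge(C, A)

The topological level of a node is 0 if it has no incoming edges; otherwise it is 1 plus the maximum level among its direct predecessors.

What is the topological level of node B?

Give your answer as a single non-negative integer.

Answer: 1

Derivation:
Op 1: add_edge(D, A). Edges now: 1
Op 2: add_edge(B, D). Edges now: 2
Op 3: add_edge(C, D). Edges now: 3
Op 4: add_edge(C, B). Edges now: 4
Op 5: add_edge(B, A). Edges now: 5
Op 6: add_edge(C, A). Edges now: 6
Compute levels (Kahn BFS):
  sources (in-degree 0): C
  process C: level=0
    C->A: in-degree(A)=2, level(A)>=1
    C->B: in-degree(B)=0, level(B)=1, enqueue
    C->D: in-degree(D)=1, level(D)>=1
  process B: level=1
    B->A: in-degree(A)=1, level(A)>=2
    B->D: in-degree(D)=0, level(D)=2, enqueue
  process D: level=2
    D->A: in-degree(A)=0, level(A)=3, enqueue
  process A: level=3
All levels: A:3, B:1, C:0, D:2
level(B) = 1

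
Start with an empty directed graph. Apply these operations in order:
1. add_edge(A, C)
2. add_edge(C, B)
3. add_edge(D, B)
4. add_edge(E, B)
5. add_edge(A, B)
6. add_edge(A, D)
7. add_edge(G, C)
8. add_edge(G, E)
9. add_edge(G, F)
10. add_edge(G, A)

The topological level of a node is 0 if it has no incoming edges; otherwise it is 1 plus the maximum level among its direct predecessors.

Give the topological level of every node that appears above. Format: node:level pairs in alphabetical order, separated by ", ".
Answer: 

Answer: A:1, B:3, C:2, D:2, E:1, F:1, G:0

Derivation:
Op 1: add_edge(A, C). Edges now: 1
Op 2: add_edge(C, B). Edges now: 2
Op 3: add_edge(D, B). Edges now: 3
Op 4: add_edge(E, B). Edges now: 4
Op 5: add_edge(A, B). Edges now: 5
Op 6: add_edge(A, D). Edges now: 6
Op 7: add_edge(G, C). Edges now: 7
Op 8: add_edge(G, E). Edges now: 8
Op 9: add_edge(G, F). Edges now: 9
Op 10: add_edge(G, A). Edges now: 10
Compute levels (Kahn BFS):
  sources (in-degree 0): G
  process G: level=0
    G->A: in-degree(A)=0, level(A)=1, enqueue
    G->C: in-degree(C)=1, level(C)>=1
    G->E: in-degree(E)=0, level(E)=1, enqueue
    G->F: in-degree(F)=0, level(F)=1, enqueue
  process A: level=1
    A->B: in-degree(B)=3, level(B)>=2
    A->C: in-degree(C)=0, level(C)=2, enqueue
    A->D: in-degree(D)=0, level(D)=2, enqueue
  process E: level=1
    E->B: in-degree(B)=2, level(B)>=2
  process F: level=1
  process C: level=2
    C->B: in-degree(B)=1, level(B)>=3
  process D: level=2
    D->B: in-degree(B)=0, level(B)=3, enqueue
  process B: level=3
All levels: A:1, B:3, C:2, D:2, E:1, F:1, G:0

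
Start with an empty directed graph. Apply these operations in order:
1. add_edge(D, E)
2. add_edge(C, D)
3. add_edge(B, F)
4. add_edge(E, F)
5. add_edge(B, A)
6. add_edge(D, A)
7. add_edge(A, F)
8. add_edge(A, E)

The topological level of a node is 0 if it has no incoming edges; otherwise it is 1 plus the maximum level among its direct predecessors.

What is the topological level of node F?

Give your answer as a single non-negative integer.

Op 1: add_edge(D, E). Edges now: 1
Op 2: add_edge(C, D). Edges now: 2
Op 3: add_edge(B, F). Edges now: 3
Op 4: add_edge(E, F). Edges now: 4
Op 5: add_edge(B, A). Edges now: 5
Op 6: add_edge(D, A). Edges now: 6
Op 7: add_edge(A, F). Edges now: 7
Op 8: add_edge(A, E). Edges now: 8
Compute levels (Kahn BFS):
  sources (in-degree 0): B, C
  process B: level=0
    B->A: in-degree(A)=1, level(A)>=1
    B->F: in-degree(F)=2, level(F)>=1
  process C: level=0
    C->D: in-degree(D)=0, level(D)=1, enqueue
  process D: level=1
    D->A: in-degree(A)=0, level(A)=2, enqueue
    D->E: in-degree(E)=1, level(E)>=2
  process A: level=2
    A->E: in-degree(E)=0, level(E)=3, enqueue
    A->F: in-degree(F)=1, level(F)>=3
  process E: level=3
    E->F: in-degree(F)=0, level(F)=4, enqueue
  process F: level=4
All levels: A:2, B:0, C:0, D:1, E:3, F:4
level(F) = 4

Answer: 4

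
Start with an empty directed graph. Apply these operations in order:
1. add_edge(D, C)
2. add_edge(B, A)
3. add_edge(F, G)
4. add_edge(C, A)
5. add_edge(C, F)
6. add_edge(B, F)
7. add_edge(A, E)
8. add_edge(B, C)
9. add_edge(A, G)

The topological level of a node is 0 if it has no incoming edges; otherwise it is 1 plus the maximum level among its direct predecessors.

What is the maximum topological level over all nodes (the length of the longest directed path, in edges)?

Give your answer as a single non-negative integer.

Op 1: add_edge(D, C). Edges now: 1
Op 2: add_edge(B, A). Edges now: 2
Op 3: add_edge(F, G). Edges now: 3
Op 4: add_edge(C, A). Edges now: 4
Op 5: add_edge(C, F). Edges now: 5
Op 6: add_edge(B, F). Edges now: 6
Op 7: add_edge(A, E). Edges now: 7
Op 8: add_edge(B, C). Edges now: 8
Op 9: add_edge(A, G). Edges now: 9
Compute levels (Kahn BFS):
  sources (in-degree 0): B, D
  process B: level=0
    B->A: in-degree(A)=1, level(A)>=1
    B->C: in-degree(C)=1, level(C)>=1
    B->F: in-degree(F)=1, level(F)>=1
  process D: level=0
    D->C: in-degree(C)=0, level(C)=1, enqueue
  process C: level=1
    C->A: in-degree(A)=0, level(A)=2, enqueue
    C->F: in-degree(F)=0, level(F)=2, enqueue
  process A: level=2
    A->E: in-degree(E)=0, level(E)=3, enqueue
    A->G: in-degree(G)=1, level(G)>=3
  process F: level=2
    F->G: in-degree(G)=0, level(G)=3, enqueue
  process E: level=3
  process G: level=3
All levels: A:2, B:0, C:1, D:0, E:3, F:2, G:3
max level = 3

Answer: 3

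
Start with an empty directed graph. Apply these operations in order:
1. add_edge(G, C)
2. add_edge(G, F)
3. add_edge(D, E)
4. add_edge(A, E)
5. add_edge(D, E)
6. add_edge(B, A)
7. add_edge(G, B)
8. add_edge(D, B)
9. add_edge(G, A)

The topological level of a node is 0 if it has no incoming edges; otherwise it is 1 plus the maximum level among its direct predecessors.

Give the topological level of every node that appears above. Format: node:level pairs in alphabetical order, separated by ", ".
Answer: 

Answer: A:2, B:1, C:1, D:0, E:3, F:1, G:0

Derivation:
Op 1: add_edge(G, C). Edges now: 1
Op 2: add_edge(G, F). Edges now: 2
Op 3: add_edge(D, E). Edges now: 3
Op 4: add_edge(A, E). Edges now: 4
Op 5: add_edge(D, E) (duplicate, no change). Edges now: 4
Op 6: add_edge(B, A). Edges now: 5
Op 7: add_edge(G, B). Edges now: 6
Op 8: add_edge(D, B). Edges now: 7
Op 9: add_edge(G, A). Edges now: 8
Compute levels (Kahn BFS):
  sources (in-degree 0): D, G
  process D: level=0
    D->B: in-degree(B)=1, level(B)>=1
    D->E: in-degree(E)=1, level(E)>=1
  process G: level=0
    G->A: in-degree(A)=1, level(A)>=1
    G->B: in-degree(B)=0, level(B)=1, enqueue
    G->C: in-degree(C)=0, level(C)=1, enqueue
    G->F: in-degree(F)=0, level(F)=1, enqueue
  process B: level=1
    B->A: in-degree(A)=0, level(A)=2, enqueue
  process C: level=1
  process F: level=1
  process A: level=2
    A->E: in-degree(E)=0, level(E)=3, enqueue
  process E: level=3
All levels: A:2, B:1, C:1, D:0, E:3, F:1, G:0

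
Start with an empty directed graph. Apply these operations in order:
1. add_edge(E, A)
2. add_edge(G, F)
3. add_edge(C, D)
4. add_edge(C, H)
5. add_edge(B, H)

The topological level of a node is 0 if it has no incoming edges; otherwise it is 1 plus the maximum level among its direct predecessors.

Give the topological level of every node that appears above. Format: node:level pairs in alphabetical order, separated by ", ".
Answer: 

Answer: A:1, B:0, C:0, D:1, E:0, F:1, G:0, H:1

Derivation:
Op 1: add_edge(E, A). Edges now: 1
Op 2: add_edge(G, F). Edges now: 2
Op 3: add_edge(C, D). Edges now: 3
Op 4: add_edge(C, H). Edges now: 4
Op 5: add_edge(B, H). Edges now: 5
Compute levels (Kahn BFS):
  sources (in-degree 0): B, C, E, G
  process B: level=0
    B->H: in-degree(H)=1, level(H)>=1
  process C: level=0
    C->D: in-degree(D)=0, level(D)=1, enqueue
    C->H: in-degree(H)=0, level(H)=1, enqueue
  process E: level=0
    E->A: in-degree(A)=0, level(A)=1, enqueue
  process G: level=0
    G->F: in-degree(F)=0, level(F)=1, enqueue
  process D: level=1
  process H: level=1
  process A: level=1
  process F: level=1
All levels: A:1, B:0, C:0, D:1, E:0, F:1, G:0, H:1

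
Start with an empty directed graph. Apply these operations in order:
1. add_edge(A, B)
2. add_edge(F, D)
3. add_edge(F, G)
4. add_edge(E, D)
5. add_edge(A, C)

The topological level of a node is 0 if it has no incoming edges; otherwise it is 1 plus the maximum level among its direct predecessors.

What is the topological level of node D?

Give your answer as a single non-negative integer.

Op 1: add_edge(A, B). Edges now: 1
Op 2: add_edge(F, D). Edges now: 2
Op 3: add_edge(F, G). Edges now: 3
Op 4: add_edge(E, D). Edges now: 4
Op 5: add_edge(A, C). Edges now: 5
Compute levels (Kahn BFS):
  sources (in-degree 0): A, E, F
  process A: level=0
    A->B: in-degree(B)=0, level(B)=1, enqueue
    A->C: in-degree(C)=0, level(C)=1, enqueue
  process E: level=0
    E->D: in-degree(D)=1, level(D)>=1
  process F: level=0
    F->D: in-degree(D)=0, level(D)=1, enqueue
    F->G: in-degree(G)=0, level(G)=1, enqueue
  process B: level=1
  process C: level=1
  process D: level=1
  process G: level=1
All levels: A:0, B:1, C:1, D:1, E:0, F:0, G:1
level(D) = 1

Answer: 1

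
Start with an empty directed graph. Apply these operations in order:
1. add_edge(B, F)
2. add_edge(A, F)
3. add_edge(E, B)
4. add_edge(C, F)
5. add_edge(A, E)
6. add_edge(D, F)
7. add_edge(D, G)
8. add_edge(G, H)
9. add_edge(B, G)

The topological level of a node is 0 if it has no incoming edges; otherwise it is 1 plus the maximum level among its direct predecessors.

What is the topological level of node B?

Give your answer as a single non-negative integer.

Answer: 2

Derivation:
Op 1: add_edge(B, F). Edges now: 1
Op 2: add_edge(A, F). Edges now: 2
Op 3: add_edge(E, B). Edges now: 3
Op 4: add_edge(C, F). Edges now: 4
Op 5: add_edge(A, E). Edges now: 5
Op 6: add_edge(D, F). Edges now: 6
Op 7: add_edge(D, G). Edges now: 7
Op 8: add_edge(G, H). Edges now: 8
Op 9: add_edge(B, G). Edges now: 9
Compute levels (Kahn BFS):
  sources (in-degree 0): A, C, D
  process A: level=0
    A->E: in-degree(E)=0, level(E)=1, enqueue
    A->F: in-degree(F)=3, level(F)>=1
  process C: level=0
    C->F: in-degree(F)=2, level(F)>=1
  process D: level=0
    D->F: in-degree(F)=1, level(F)>=1
    D->G: in-degree(G)=1, level(G)>=1
  process E: level=1
    E->B: in-degree(B)=0, level(B)=2, enqueue
  process B: level=2
    B->F: in-degree(F)=0, level(F)=3, enqueue
    B->G: in-degree(G)=0, level(G)=3, enqueue
  process F: level=3
  process G: level=3
    G->H: in-degree(H)=0, level(H)=4, enqueue
  process H: level=4
All levels: A:0, B:2, C:0, D:0, E:1, F:3, G:3, H:4
level(B) = 2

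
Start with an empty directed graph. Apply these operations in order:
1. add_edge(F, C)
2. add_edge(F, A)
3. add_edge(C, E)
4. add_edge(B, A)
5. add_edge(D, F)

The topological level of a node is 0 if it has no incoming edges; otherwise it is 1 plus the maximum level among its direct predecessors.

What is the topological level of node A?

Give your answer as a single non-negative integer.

Op 1: add_edge(F, C). Edges now: 1
Op 2: add_edge(F, A). Edges now: 2
Op 3: add_edge(C, E). Edges now: 3
Op 4: add_edge(B, A). Edges now: 4
Op 5: add_edge(D, F). Edges now: 5
Compute levels (Kahn BFS):
  sources (in-degree 0): B, D
  process B: level=0
    B->A: in-degree(A)=1, level(A)>=1
  process D: level=0
    D->F: in-degree(F)=0, level(F)=1, enqueue
  process F: level=1
    F->A: in-degree(A)=0, level(A)=2, enqueue
    F->C: in-degree(C)=0, level(C)=2, enqueue
  process A: level=2
  process C: level=2
    C->E: in-degree(E)=0, level(E)=3, enqueue
  process E: level=3
All levels: A:2, B:0, C:2, D:0, E:3, F:1
level(A) = 2

Answer: 2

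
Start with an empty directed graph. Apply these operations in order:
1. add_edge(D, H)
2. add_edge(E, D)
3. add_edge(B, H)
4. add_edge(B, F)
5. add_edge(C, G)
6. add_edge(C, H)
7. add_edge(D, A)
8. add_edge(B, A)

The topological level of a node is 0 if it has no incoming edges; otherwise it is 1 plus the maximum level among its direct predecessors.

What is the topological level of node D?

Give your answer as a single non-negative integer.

Op 1: add_edge(D, H). Edges now: 1
Op 2: add_edge(E, D). Edges now: 2
Op 3: add_edge(B, H). Edges now: 3
Op 4: add_edge(B, F). Edges now: 4
Op 5: add_edge(C, G). Edges now: 5
Op 6: add_edge(C, H). Edges now: 6
Op 7: add_edge(D, A). Edges now: 7
Op 8: add_edge(B, A). Edges now: 8
Compute levels (Kahn BFS):
  sources (in-degree 0): B, C, E
  process B: level=0
    B->A: in-degree(A)=1, level(A)>=1
    B->F: in-degree(F)=0, level(F)=1, enqueue
    B->H: in-degree(H)=2, level(H)>=1
  process C: level=0
    C->G: in-degree(G)=0, level(G)=1, enqueue
    C->H: in-degree(H)=1, level(H)>=1
  process E: level=0
    E->D: in-degree(D)=0, level(D)=1, enqueue
  process F: level=1
  process G: level=1
  process D: level=1
    D->A: in-degree(A)=0, level(A)=2, enqueue
    D->H: in-degree(H)=0, level(H)=2, enqueue
  process A: level=2
  process H: level=2
All levels: A:2, B:0, C:0, D:1, E:0, F:1, G:1, H:2
level(D) = 1

Answer: 1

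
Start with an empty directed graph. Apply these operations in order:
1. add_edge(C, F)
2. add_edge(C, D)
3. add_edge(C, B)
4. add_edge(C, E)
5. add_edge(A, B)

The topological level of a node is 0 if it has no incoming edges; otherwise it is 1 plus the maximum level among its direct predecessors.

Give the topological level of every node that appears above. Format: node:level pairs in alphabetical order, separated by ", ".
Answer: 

Answer: A:0, B:1, C:0, D:1, E:1, F:1

Derivation:
Op 1: add_edge(C, F). Edges now: 1
Op 2: add_edge(C, D). Edges now: 2
Op 3: add_edge(C, B). Edges now: 3
Op 4: add_edge(C, E). Edges now: 4
Op 5: add_edge(A, B). Edges now: 5
Compute levels (Kahn BFS):
  sources (in-degree 0): A, C
  process A: level=0
    A->B: in-degree(B)=1, level(B)>=1
  process C: level=0
    C->B: in-degree(B)=0, level(B)=1, enqueue
    C->D: in-degree(D)=0, level(D)=1, enqueue
    C->E: in-degree(E)=0, level(E)=1, enqueue
    C->F: in-degree(F)=0, level(F)=1, enqueue
  process B: level=1
  process D: level=1
  process E: level=1
  process F: level=1
All levels: A:0, B:1, C:0, D:1, E:1, F:1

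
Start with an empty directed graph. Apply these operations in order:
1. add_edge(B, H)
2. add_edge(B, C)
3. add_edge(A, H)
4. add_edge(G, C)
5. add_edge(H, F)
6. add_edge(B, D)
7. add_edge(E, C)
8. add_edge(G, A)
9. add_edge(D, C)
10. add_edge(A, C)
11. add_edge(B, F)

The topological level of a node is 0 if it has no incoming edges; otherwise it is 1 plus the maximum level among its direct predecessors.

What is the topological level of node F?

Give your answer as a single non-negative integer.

Answer: 3

Derivation:
Op 1: add_edge(B, H). Edges now: 1
Op 2: add_edge(B, C). Edges now: 2
Op 3: add_edge(A, H). Edges now: 3
Op 4: add_edge(G, C). Edges now: 4
Op 5: add_edge(H, F). Edges now: 5
Op 6: add_edge(B, D). Edges now: 6
Op 7: add_edge(E, C). Edges now: 7
Op 8: add_edge(G, A). Edges now: 8
Op 9: add_edge(D, C). Edges now: 9
Op 10: add_edge(A, C). Edges now: 10
Op 11: add_edge(B, F). Edges now: 11
Compute levels (Kahn BFS):
  sources (in-degree 0): B, E, G
  process B: level=0
    B->C: in-degree(C)=4, level(C)>=1
    B->D: in-degree(D)=0, level(D)=1, enqueue
    B->F: in-degree(F)=1, level(F)>=1
    B->H: in-degree(H)=1, level(H)>=1
  process E: level=0
    E->C: in-degree(C)=3, level(C)>=1
  process G: level=0
    G->A: in-degree(A)=0, level(A)=1, enqueue
    G->C: in-degree(C)=2, level(C)>=1
  process D: level=1
    D->C: in-degree(C)=1, level(C)>=2
  process A: level=1
    A->C: in-degree(C)=0, level(C)=2, enqueue
    A->H: in-degree(H)=0, level(H)=2, enqueue
  process C: level=2
  process H: level=2
    H->F: in-degree(F)=0, level(F)=3, enqueue
  process F: level=3
All levels: A:1, B:0, C:2, D:1, E:0, F:3, G:0, H:2
level(F) = 3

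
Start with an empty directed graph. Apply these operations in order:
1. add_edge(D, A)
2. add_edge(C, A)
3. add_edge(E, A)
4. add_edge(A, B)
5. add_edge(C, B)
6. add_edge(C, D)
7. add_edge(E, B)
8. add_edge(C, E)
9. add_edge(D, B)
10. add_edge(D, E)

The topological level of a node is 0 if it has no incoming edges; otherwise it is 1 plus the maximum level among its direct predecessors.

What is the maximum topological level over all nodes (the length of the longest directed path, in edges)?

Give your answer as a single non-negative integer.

Answer: 4

Derivation:
Op 1: add_edge(D, A). Edges now: 1
Op 2: add_edge(C, A). Edges now: 2
Op 3: add_edge(E, A). Edges now: 3
Op 4: add_edge(A, B). Edges now: 4
Op 5: add_edge(C, B). Edges now: 5
Op 6: add_edge(C, D). Edges now: 6
Op 7: add_edge(E, B). Edges now: 7
Op 8: add_edge(C, E). Edges now: 8
Op 9: add_edge(D, B). Edges now: 9
Op 10: add_edge(D, E). Edges now: 10
Compute levels (Kahn BFS):
  sources (in-degree 0): C
  process C: level=0
    C->A: in-degree(A)=2, level(A)>=1
    C->B: in-degree(B)=3, level(B)>=1
    C->D: in-degree(D)=0, level(D)=1, enqueue
    C->E: in-degree(E)=1, level(E)>=1
  process D: level=1
    D->A: in-degree(A)=1, level(A)>=2
    D->B: in-degree(B)=2, level(B)>=2
    D->E: in-degree(E)=0, level(E)=2, enqueue
  process E: level=2
    E->A: in-degree(A)=0, level(A)=3, enqueue
    E->B: in-degree(B)=1, level(B)>=3
  process A: level=3
    A->B: in-degree(B)=0, level(B)=4, enqueue
  process B: level=4
All levels: A:3, B:4, C:0, D:1, E:2
max level = 4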